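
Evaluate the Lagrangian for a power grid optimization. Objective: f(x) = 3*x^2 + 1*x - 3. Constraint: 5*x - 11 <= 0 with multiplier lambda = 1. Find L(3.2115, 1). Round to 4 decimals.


Step 1: Evaluate f(x).
f(3.2115) = 3*3.2115^2 + 1*3.2115 - 3 = 31.1527
Step 2: Evaluate g(x).
g(3.2115) = 5*3.2115 - 11 = 5.0575
Step 3: Compute Lagrangian.
L = 31.1527 + 1*5.0575 = 36.2102


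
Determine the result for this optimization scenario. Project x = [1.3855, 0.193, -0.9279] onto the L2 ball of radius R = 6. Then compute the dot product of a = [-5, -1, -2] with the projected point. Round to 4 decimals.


Step 1: Compute ||x|| (intermediates to 6 decimals).
||x|| = sqrt(1.3855^2 + 0.193^2 + (-0.9279)^2) = 1.678648
Step 2: Project.
Since ||x|| <= R, proj = x (no scaling needed).
proj(x) = [1.3855, 0.193, -0.9279]
Step 3: Dot product.
a^T * proj(x) = -5*1.3855 - 1*0.193 - 2*(-0.9279) = -5.2647


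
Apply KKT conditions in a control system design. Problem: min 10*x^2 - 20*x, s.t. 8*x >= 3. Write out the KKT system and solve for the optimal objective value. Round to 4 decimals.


Step 1: Try lambda = 0 (constraint inactive).
Stationarity: 2*10*x - 20 = 0
x* = 20/(2*10) = 1.0
Check constraint: 8*1.0 = 8.0 >= 3 -- satisfied.
Step 2: Compute optimal value.
f(x*) = 10*1.0^2 - 20*1.0 = -10.0


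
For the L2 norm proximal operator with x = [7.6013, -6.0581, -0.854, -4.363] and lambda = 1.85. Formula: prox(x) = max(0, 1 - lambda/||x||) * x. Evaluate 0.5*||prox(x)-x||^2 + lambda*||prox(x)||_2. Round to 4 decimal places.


Step 1: Compute ||x||.
||x|| = 10.6886
Step 2: Compute scaling factor.
scale = max(0, 1 - 1.85/10.6886) = 0.8269
Step 3: prox(x) = [6.2857, -5.0096, -0.7062, -3.6078]
||prox(x)|| = 8.8386
Step 4: Proximal objective.
0.5*||prox-x||^2 = 1.7113
lambda*||prox|| = 16.3514
Total = 18.0626


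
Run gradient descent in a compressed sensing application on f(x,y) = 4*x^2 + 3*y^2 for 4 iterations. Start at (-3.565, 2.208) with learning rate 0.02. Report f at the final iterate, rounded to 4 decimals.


Gradient descent on f(x,y) = 4*x^2 + 3*y^2.
Starting point: (-3.565, 2.208), alpha = 0.02
Step 1: grad_x = 2*4*-3.565 = -28.52, grad_y = 2*3*2.208 = 13.248
  x_1 = -3.565 - 0.02*-28.52 = -2.9946
  y_1 = 2.208 - 0.02*13.248 = 1.943
Step 2: grad_x = 2*4*-2.9946 = -23.9568, grad_y = 2*3*1.943 = 11.6582
  x_2 = -2.9946 - 0.02*-23.9568 = -2.5155
  y_2 = 1.943 - 0.02*11.6582 = 1.7099
Step 3: grad_x = 2*4*-2.5155 = -20.1237, grad_y = 2*3*1.7099 = 10.2593
  x_3 = -2.5155 - 0.02*-20.1237 = -2.113
  y_3 = 1.7099 - 0.02*10.2593 = 1.5047
Step 4: grad_x = 2*4*-2.113 = -16.9039, grad_y = 2*3*1.5047 = 9.0281
  x_4 = -2.113 - 0.02*-16.9039 = -1.7749
  y_4 = 1.5047 - 0.02*9.0281 = 1.3241
f(-1.7749, 1.3241) = 4*(-1.7749)^2 + 3*1.3241^2 = 17.8612


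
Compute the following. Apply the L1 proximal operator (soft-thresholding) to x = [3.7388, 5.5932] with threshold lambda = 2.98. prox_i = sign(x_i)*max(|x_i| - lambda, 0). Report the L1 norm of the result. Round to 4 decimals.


Soft-thresholding with lambda = 2.98:
prox(3.7388) = sign(3.7388)*max(|3.7388| - 2.98, 0) = 0.7588
prox(5.5932) = sign(5.5932)*max(|5.5932| - 2.98, 0) = 2.6132
prox(x) = [0.7588, 2.6132]
||prox(x)||_1 = 0.7588 + 2.6132 = 3.372


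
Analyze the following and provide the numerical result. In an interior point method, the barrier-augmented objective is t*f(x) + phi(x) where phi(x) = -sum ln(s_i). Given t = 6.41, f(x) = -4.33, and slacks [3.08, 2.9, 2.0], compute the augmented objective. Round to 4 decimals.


Step 1: Compute log-barrier.
ln values: [1.1249, 1.0647, 0.6931]
phi = -(1.1249 + 1.0647 + 0.6931) = -2.8828
Step 2: Compute augmented objective.
t*f(x) = 6.41*-4.33 = -27.7553
Total = -27.7553 - 2.8828 = -30.6381


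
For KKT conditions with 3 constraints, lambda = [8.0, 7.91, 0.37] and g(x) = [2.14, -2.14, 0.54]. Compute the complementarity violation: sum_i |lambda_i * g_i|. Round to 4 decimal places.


KKT complementary slackness check:
lambda_1 * g_1 = 8.0 * 2.14 = 17.12
lambda_2 * g_2 = 7.91 * -2.14 = -16.9274
lambda_3 * g_3 = 0.37 * 0.54 = 0.1998
Total violation = 17.12 + 16.9274 + 0.1998 = 34.2472


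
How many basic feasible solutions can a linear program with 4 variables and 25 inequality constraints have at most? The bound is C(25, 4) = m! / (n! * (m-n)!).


Each vertex corresponds to some choice of n active constraints out of m, so the number of vertices is at most C(m, n) = m! / (n!(m-n)!).
m = 25, n = 4
Numerator: 25 * 24 * 23 * 22
Denominator: 4! = 24
C(25, 4) = 12650


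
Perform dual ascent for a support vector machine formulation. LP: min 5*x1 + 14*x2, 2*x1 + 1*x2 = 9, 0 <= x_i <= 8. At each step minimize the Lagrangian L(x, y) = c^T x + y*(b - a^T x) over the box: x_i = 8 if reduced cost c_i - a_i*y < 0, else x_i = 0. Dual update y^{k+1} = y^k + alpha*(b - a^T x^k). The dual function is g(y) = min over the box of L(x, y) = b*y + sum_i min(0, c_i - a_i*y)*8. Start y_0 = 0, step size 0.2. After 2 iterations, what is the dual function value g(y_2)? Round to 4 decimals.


Dual ascent for LP: min 5*x1 + 14*x2, 2*x1 + 1*x2 = 9, 0 <= x_i <= 8
Step 1: y^k = 0.0, reduced costs: (5.0, 14.0)
  x^k = (0.0, 0.0), subgradient = b - a^T x = 9.0
  y^{k+1} = 0.0 + 0.2*9.0 = 1.8
Step 2: y^k = 1.8, reduced costs: (1.4, 12.2)
  x^k = (0.0, 0.0), subgradient = b - a^T x = 9.0
  y^{k+1} = 1.8 + 0.2*9.0 = 3.6
Dual objective at y_2 = 3.6: reduced costs (-2.2, 10.4), box minimizer x = (8.0, 0.0)
g(y_2) = b*y + (c1 - a1*y)*x1 + (c2 - a2*y)*x2 = 9*3.6 + (-2.2)*8.0 + 10.4*0.0 = 32.4 - 17.6 + 0.0 = 14.8


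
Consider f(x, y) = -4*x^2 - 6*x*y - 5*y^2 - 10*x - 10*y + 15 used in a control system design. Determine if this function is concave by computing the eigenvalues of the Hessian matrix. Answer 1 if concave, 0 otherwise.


The Hessian of f(x,y) = -4*x^2 - 6*x*y - 5*y^2 - 10*x - 10*y + 15 is:
H = [[-8, -6], [-6, -10]]
Trace = -8 - 10 = -18
Determinant = -8*-10 - (-6)^2 = 44
Discriminant = (-18)^2 - 4*44 = 148.0
Eigenvalues: lambda_1 = -15.0828, lambda_2 = -2.9172
The function is concave.

1


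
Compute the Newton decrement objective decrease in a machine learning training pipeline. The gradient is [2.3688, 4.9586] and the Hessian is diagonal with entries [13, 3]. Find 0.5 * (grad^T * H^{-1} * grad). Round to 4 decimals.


Step 1: H is diagonal, so H^(-1) * g = [0.1822, 1.6529].
Step 2: g^T H^(-1) g = sum_i g_i^2 / H_ii
  = (2.3688)^2/13 + (4.9586)^2/3
  = 0.4316 + 8.1959 = 8.6275
Step 3: Objective decrease = 0.5 * g^T H^(-1) g = 4.3138


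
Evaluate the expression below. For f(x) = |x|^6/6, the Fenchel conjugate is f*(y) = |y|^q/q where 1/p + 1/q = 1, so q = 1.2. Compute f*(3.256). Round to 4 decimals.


The conjugate exponent q satisfies 1/p + 1/q = 1.
p = 6, so q = 6/(6 - 1) = 1.2
|y|^q = 3.256^1.2 = 4.1231
f*(3.256) = 4.1231 / 1.2 = 3.4359


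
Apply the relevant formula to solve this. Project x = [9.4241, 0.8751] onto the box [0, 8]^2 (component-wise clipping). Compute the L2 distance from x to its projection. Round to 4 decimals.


Project each component onto [0, 8].
clip(9.4241) = 8.0, clip(0.8751) = 0.8751
Projection = [8.0, 0.8751]
Squared diffs: [2.0281, 0.0]
Distance = sqrt(2.0281) = 1.4241


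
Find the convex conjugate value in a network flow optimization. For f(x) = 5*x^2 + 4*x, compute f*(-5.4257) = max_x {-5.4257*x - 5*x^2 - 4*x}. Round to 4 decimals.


f*(y) = sup_x {y*x - a*x^2 - b*x} = sup_x {(y-b)*x - a*x^2}
FOC: (y - b) - 2a*x = 0 => x* = (y - b)/(2a)
x* = (-5.4257 - 4)/(2*5) = -0.9426
f*(-5.4257) = (y-b)^2/(4a) = (-5.4257 - 4)^2/(4*5)
= 88.8438/20 = 4.4422


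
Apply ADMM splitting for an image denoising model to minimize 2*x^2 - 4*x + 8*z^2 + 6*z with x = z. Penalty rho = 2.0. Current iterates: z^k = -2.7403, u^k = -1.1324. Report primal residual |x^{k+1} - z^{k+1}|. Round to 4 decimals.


ADMM iteration with rho = 2.0, z^k = -2.7403, u^k = -1.1324
Step 1: x-update.
Minimize 2*x^2 - 4*x + (2.0/2)*(x + 2.7403 - 1.1324)^2
FOC: (2*2 + 2.0)*x = 4 + 2.0*(-2.7403 + 1.1324)
x^{k+1} = 0.1307
Step 2: z-update.
Minimize 8*z^2 + 6*z + (2.0/2)*(0.1307 - z - 1.1324)^2
FOC: (2*8 + 2.0)*z = -6 + 2.0*(0.1307 - 1.1324)
z^{k+1} = -0.4446
Step 3: u-update.
u^{k+1} = -1.1324 + 0.1307 + 0.4446 = -0.5571
Step 4: Primal residual = |0.1307 + 0.4446| = 0.5753


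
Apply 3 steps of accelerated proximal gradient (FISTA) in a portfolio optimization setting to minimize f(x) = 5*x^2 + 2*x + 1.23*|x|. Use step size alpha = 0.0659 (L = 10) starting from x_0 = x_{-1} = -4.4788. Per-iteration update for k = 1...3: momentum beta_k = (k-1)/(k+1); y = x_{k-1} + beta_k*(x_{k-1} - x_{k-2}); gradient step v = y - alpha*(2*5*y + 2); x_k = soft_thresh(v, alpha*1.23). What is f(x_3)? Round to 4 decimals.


FISTA on f(x) = 5*x^2 + 2*x + 1.23*|x|
L = 10, alpha = 0.0659
Iteration 1: beta = 0.0, y = -4.4788 + 0.0*(-4.4788 + 4.4788) = -4.4788
  grad(y) = -42.788, v = y - alpha*grad = -1.6591
  prox(v) = soft_thresh(-1.6591, 0.0811) = -1.578
Iteration 2: beta = 0.3333, y = -1.578 + 0.3333*(-1.578 + 4.4788) = -0.6111
  grad(y) = -4.1109, v = y - alpha*grad = -0.3402
  prox(v) = soft_thresh(-0.3402, 0.0811) = -0.2591
Iteration 3: beta = 0.5, y = -0.2591 + 0.5*(-0.2591 + 1.578) = 0.4003
  grad(y) = 6.0032, v = y - alpha*grad = 0.0047
  prox(v) = soft_thresh(0.0047, 0.0811) = 0.0
f(x_3) = 5*0.0^2 + 2*0.0 + 1.23*|0.0| = 0.0


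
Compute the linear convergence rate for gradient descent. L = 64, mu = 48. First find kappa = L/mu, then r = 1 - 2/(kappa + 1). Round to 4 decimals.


Step 1: Compute the condition number.
kappa = L/mu = 64/48 = 1.3333
Step 2: Compute the convergence rate.
r = 1 - 2/(kappa + 1) = 1 - 2*mu/(L + mu) = (L - mu)/(L + mu) = 16/112 = 0.1429


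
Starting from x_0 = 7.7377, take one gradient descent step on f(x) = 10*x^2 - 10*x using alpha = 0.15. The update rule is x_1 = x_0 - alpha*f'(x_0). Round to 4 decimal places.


We compute the gradient at x_0 and apply the update.
f'(x) = 20*x - 10
f'(7.7377) = 20*7.7377 - 10 = 144.754
x_1 = 7.7377 - 0.15*144.754 = -13.9754


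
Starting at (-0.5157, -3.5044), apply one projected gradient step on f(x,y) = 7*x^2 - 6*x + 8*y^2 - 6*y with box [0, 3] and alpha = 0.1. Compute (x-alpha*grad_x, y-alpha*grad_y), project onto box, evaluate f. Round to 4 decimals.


Step 1: Compute gradient at (-0.5157, -3.5044).
grad_x = 2*7*-0.5157 - 6 = -13.2198
grad_y = 2*8*-3.5044 - 6 = -62.0704
Step 2: Gradient step.
x_raw = -0.5157 - 0.1*-13.2198 = 0.8063
y_raw = -3.5044 - 0.1*-62.0704 = 2.7026
Step 3: Project onto [0, 3].
x_proj = clip(0.8063) = 0.8063
y_proj = clip(2.7026) = 2.7026
Step 4: Evaluate f.
f(0.8063, 2.7026) = 41.9312


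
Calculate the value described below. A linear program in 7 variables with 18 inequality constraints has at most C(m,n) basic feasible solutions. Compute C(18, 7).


Each vertex corresponds to some choice of n active constraints out of m, so the number of vertices is at most C(m, n) = m! / (n!(m-n)!).
m = 18, n = 7
Numerator: 18 * 17 * 16 * 15 * 14 * 13 * 12
Denominator: 7! = 5040
C(18, 7) = 31824


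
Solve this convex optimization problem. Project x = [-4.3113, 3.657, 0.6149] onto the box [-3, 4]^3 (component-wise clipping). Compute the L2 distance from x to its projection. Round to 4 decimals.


Project each component onto [-3, 4].
clip(-4.3113) = -3.0, clip(3.657) = 3.657, clip(0.6149) = 0.6149
Projection = [-3.0, 3.657, 0.6149]
Squared diffs: [1.7195, 0.0, 0.0]
Distance = sqrt(1.7195) = 1.3113


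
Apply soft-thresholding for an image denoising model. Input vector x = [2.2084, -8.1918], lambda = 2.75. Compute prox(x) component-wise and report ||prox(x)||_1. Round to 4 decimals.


Soft-thresholding with lambda = 2.75:
prox(2.2084) = sign(2.2084)*max(|2.2084| - 2.75, 0) = 0.0
prox(-8.1918) = sign(-8.1918)*max(|-8.1918| - 2.75, 0) = -5.4418
prox(x) = [0.0, -5.4418]
||prox(x)||_1 = 0.0 + 5.4418 = 5.4418


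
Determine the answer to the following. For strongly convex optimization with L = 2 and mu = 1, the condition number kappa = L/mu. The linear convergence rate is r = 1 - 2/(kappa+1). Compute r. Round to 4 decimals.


Step 1: Compute the condition number.
kappa = L/mu = 2/1 = 2.0
Step 2: Compute the convergence rate.
r = 1 - 2/(kappa + 1) = 1 - 2*mu/(L + mu) = (L - mu)/(L + mu) = 1/3 = 0.3333


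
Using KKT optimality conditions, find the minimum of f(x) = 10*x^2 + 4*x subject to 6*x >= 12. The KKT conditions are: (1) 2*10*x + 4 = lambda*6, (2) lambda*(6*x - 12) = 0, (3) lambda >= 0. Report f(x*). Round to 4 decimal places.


Step 1: Try lambda = 0 (constraint inactive).
x_unc = -4/(2*10) = -0.2
Check: 6*-0.2 = -1.2 < 12 -- violated!
Step 2: Constraint must be active: 6*x = 12
x* = 12/6 = 2.0
lambda = (2*10*2.0 + 4)/6 = 7.3333
Step 3: Compute optimal value.
f(x*) = 10*2.0^2 + 4*2.0 = 48.0


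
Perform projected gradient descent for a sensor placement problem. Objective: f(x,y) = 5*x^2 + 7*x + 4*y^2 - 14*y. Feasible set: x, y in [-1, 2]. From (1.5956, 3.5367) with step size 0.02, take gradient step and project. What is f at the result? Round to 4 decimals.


Step 1: Compute gradient at (1.5956, 3.5367).
grad_x = 2*5*1.5956 + 7 = 22.956
grad_y = 2*4*3.5367 - 14 = 14.2936
Step 2: Gradient step.
x_raw = 1.5956 - 0.02*22.956 = 1.1365
y_raw = 3.5367 - 0.02*14.2936 = 3.2508
Step 3: Project onto [-1, 2].
x_proj = clip(1.1365) = 1.1365
y_proj = clip(3.2508) = 2.0
Step 4: Evaluate f.
f(1.1365, 2.0) = 2.4133


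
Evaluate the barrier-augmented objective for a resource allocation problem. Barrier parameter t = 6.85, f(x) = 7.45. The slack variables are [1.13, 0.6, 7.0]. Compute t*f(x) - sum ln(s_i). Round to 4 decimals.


Step 1: Compute log-barrier.
ln values: [0.1222, -0.5108, 1.9459]
phi = -(0.1222 - 0.5108 + 1.9459) = -1.5573
Step 2: Compute augmented objective.
t*f(x) = 6.85*7.45 = 51.0325
Total = 51.0325 - 1.5573 = 49.4752


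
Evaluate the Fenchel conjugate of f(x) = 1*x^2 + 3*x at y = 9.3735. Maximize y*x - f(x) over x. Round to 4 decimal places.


f*(y) = sup_x {y*x - a*x^2 - b*x} = sup_x {(y-b)*x - a*x^2}
FOC: (y - b) - 2a*x = 0 => x* = (y - b)/(2a)
x* = (9.3735 - 3)/(2*1) = 3.1868
f*(9.3735) = (y-b)^2/(4a) = (9.3735 - 3)^2/(4*1)
= 40.6215/4 = 10.1554


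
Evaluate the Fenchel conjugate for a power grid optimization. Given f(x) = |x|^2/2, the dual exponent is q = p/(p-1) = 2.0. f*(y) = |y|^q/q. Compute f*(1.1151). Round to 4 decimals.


The conjugate exponent q satisfies 1/p + 1/q = 1.
p = 2, so q = 2/(2 - 1) = 2.0
|y|^q = 1.1151^2.0 = 1.2434
f*(1.1151) = 1.2434 / 2.0 = 0.6217


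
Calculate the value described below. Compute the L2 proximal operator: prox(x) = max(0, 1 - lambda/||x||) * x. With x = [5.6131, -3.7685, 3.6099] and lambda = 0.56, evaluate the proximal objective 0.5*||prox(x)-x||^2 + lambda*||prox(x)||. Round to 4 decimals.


Step 1: Compute ||x||.
||x|| = 7.6642
Step 2: Compute scaling factor.
scale = max(0, 1 - 0.56/7.6642) = 0.9269
Step 3: prox(x) = [5.203, -3.4931, 3.3461]
||prox(x)|| = 7.1042
Step 4: Proximal objective.
0.5*||prox-x||^2 = 0.1568
lambda*||prox|| = 3.9784
Total = 4.1351


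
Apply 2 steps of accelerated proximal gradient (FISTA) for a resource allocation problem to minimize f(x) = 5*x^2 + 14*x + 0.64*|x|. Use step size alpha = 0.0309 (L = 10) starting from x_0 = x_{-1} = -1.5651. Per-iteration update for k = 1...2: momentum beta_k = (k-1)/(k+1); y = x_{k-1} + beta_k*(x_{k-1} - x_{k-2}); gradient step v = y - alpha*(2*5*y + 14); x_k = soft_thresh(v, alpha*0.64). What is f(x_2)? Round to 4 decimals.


FISTA on f(x) = 5*x^2 + 14*x + 0.64*|x|
L = 10, alpha = 0.0309
Iteration 1: beta = 0.0, y = -1.5651 + 0.0*(-1.5651 + 1.5651) = -1.5651
  grad(y) = -1.651, v = y - alpha*grad = -1.5141
  prox(v) = soft_thresh(-1.5141, 0.0198) = -1.4943
Iteration 2: beta = 0.3333, y = -1.4943 + 0.3333*(-1.4943 + 1.5651) = -1.4707
  grad(y) = -0.7071, v = y - alpha*grad = -1.4489
  prox(v) = soft_thresh(-1.4489, 0.0198) = -1.4291
f(x_2) = 5*(-1.4291)^2 + 14*(-1.4291) + 0.64*|-1.4291| = -8.8812


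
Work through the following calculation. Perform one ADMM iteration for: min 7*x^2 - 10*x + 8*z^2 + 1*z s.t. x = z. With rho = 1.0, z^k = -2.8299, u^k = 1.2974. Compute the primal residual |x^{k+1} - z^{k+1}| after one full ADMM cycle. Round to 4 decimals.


ADMM iteration with rho = 1.0, z^k = -2.8299, u^k = 1.2974
Step 1: x-update.
Minimize 7*x^2 - 10*x + (1.0/2)*(x + 2.8299 + 1.2974)^2
FOC: (2*7 + 1.0)*x = 10 + 1.0*(-2.8299 - 1.2974)
x^{k+1} = 0.3915
Step 2: z-update.
Minimize 8*z^2 + 1*z + (1.0/2)*(0.3915 - z + 1.2974)^2
FOC: (2*8 + 1.0)*z = -1 + 1.0*(0.3915 + 1.2974)
z^{k+1} = 0.0405
Step 3: u-update.
u^{k+1} = 1.2974 + 0.3915 - 0.0405 = 1.6484
Step 4: Primal residual = |0.3915 - 0.0405| = 0.351


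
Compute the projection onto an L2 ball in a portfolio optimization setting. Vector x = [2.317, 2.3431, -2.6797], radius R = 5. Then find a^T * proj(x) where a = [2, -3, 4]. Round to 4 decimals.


Step 1: Compute ||x|| (intermediates to 6 decimals).
||x|| = sqrt(2.317^2 + 2.3431^2 + (-2.6797)^2) = 4.247281
Step 2: Project.
Since ||x|| <= R, proj = x (no scaling needed).
proj(x) = [2.317, 2.3431, -2.6797]
Step 3: Dot product.
a^T * proj(x) = 2*2.317 - 3*2.3431 + 4*(-2.6797) = -13.1141


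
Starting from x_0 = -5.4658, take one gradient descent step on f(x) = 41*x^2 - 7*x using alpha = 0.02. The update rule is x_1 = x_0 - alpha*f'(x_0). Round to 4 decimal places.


We compute the gradient at x_0 and apply the update.
f'(x) = 82*x - 7
f'(-5.4658) = 82*-5.4658 - 7 = -455.1956
x_1 = -5.4658 - 0.02*-455.1956 = 3.6381


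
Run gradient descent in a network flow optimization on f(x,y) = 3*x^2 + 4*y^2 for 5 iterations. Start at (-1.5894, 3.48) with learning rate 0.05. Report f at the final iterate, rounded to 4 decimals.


Gradient descent on f(x,y) = 3*x^2 + 4*y^2.
Starting point: (-1.5894, 3.48), alpha = 0.05
Step 1: grad_x = 2*3*-1.5894 = -9.5364, grad_y = 2*4*3.48 = 27.84
  x_1 = -1.5894 - 0.05*-9.5364 = -1.1126
  y_1 = 3.48 - 0.05*27.84 = 2.088
Step 2: grad_x = 2*3*-1.1126 = -6.6755, grad_y = 2*4*2.088 = 16.704
  x_2 = -1.1126 - 0.05*-6.6755 = -0.7788
  y_2 = 2.088 - 0.05*16.704 = 1.2528
Step 3: grad_x = 2*3*-0.7788 = -4.6728, grad_y = 2*4*1.2528 = 10.0224
  x_3 = -0.7788 - 0.05*-4.6728 = -0.5452
  y_3 = 1.2528 - 0.05*10.0224 = 0.7517
Step 4: grad_x = 2*3*-0.5452 = -3.271, grad_y = 2*4*0.7517 = 6.0134
  x_4 = -0.5452 - 0.05*-3.271 = -0.3816
  y_4 = 0.7517 - 0.05*6.0134 = 0.451
Step 5: grad_x = 2*3*-0.3816 = -2.2897, grad_y = 2*4*0.451 = 3.6081
  x_5 = -0.3816 - 0.05*-2.2897 = -0.2671
  y_5 = 0.451 - 0.05*3.6081 = 0.2706
f(-0.2671, 0.2706) = 3*(-0.2671)^2 + 4*0.2706^2 = 0.507


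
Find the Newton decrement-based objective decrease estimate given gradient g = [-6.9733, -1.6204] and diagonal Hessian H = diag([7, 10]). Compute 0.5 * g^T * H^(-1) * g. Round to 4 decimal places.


Step 1: H is diagonal, so H^(-1) * g = [-0.9962, -0.162].
Step 2: g^T H^(-1) g = sum_i g_i^2 / H_ii
  = (-6.9733)^2/7 + (-1.6204)^2/10
  = 6.9467 + 0.2626 = 7.2093
Step 3: Objective decrease = 0.5 * g^T H^(-1) g = 3.6046


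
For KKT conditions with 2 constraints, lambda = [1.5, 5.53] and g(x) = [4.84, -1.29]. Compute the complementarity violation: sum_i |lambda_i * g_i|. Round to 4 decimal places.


KKT complementary slackness check:
lambda_1 * g_1 = 1.5 * 4.84 = 7.26
lambda_2 * g_2 = 5.53 * -1.29 = -7.1337
Total violation = 7.26 + 7.1337 = 14.3937


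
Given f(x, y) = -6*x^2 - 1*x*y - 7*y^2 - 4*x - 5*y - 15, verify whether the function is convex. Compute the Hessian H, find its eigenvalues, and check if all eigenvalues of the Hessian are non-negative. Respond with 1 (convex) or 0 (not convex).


The Hessian of f(x,y) = -6*x^2 - 1*x*y - 7*y^2 - 4*x - 5*y - 15 is:
H = [[-12, -1], [-1, -14]]
Trace = -12 - 14 = -26
Determinant = -12*-14 - (-1)^2 = 167
Discriminant = (-26)^2 - 4*167 = 8.0
Eigenvalues: lambda_1 = -14.4142, lambda_2 = -11.5858
The function is not convex.

0


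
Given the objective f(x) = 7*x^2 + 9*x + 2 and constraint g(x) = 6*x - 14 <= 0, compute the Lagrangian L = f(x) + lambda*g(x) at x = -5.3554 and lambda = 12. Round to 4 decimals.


Step 1: Evaluate f(x).
f(-5.3554) = 7*(-5.3554)^2 + 9*(-5.3554) + 2 = 154.5636
Step 2: Evaluate g(x).
g(-5.3554) = 6*-5.3554 - 14 = -46.1324
Step 3: Compute Lagrangian.
L = 154.5636 + 12*-46.1324 = -399.0252


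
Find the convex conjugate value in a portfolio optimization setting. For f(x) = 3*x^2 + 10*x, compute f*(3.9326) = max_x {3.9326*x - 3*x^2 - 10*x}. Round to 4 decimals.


f*(y) = sup_x {y*x - a*x^2 - b*x} = sup_x {(y-b)*x - a*x^2}
FOC: (y - b) - 2a*x = 0 => x* = (y - b)/(2a)
x* = (3.9326 - 10)/(2*3) = -1.0112
f*(3.9326) = (y-b)^2/(4a) = (3.9326 - 10)^2/(4*3)
= 36.8133/12 = 3.0678


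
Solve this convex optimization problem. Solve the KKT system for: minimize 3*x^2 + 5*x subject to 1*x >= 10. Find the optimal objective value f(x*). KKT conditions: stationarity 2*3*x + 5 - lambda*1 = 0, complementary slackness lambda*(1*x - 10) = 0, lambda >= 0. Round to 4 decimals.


Step 1: Try lambda = 0 (constraint inactive).
x_unc = -5/(2*3) = -0.8333
Check: 1*-0.8333 = -0.8333 < 10 -- violated!
Step 2: Constraint must be active: 1*x = 10
x* = 10/1 = 10.0
lambda = (2*3*10.0 + 5)/1 = 65.0
Step 3: Compute optimal value.
f(x*) = 3*10.0^2 + 5*10.0 = 350.0


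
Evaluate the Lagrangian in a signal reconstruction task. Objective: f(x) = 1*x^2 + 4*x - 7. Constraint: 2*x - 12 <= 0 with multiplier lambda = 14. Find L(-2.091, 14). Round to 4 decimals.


Step 1: Evaluate f(x).
f(-2.091) = 1*(-2.091)^2 + 4*(-2.091) - 7 = -10.9917
Step 2: Evaluate g(x).
g(-2.091) = 2*-2.091 - 12 = -16.182
Step 3: Compute Lagrangian.
L = -10.9917 + 14*-16.182 = -237.5397


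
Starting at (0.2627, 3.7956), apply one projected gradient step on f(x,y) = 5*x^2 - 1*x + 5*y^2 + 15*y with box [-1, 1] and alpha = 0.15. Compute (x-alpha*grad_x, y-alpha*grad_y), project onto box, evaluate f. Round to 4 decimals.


Step 1: Compute gradient at (0.2627, 3.7956).
grad_x = 2*5*0.2627 - 1 = 1.627
grad_y = 2*5*3.7956 + 15 = 52.956
Step 2: Gradient step.
x_raw = 0.2627 - 0.15*1.627 = 0.0187
y_raw = 3.7956 - 0.15*52.956 = -4.1478
Step 3: Project onto [-1, 1].
x_proj = clip(0.0187) = 0.0187
y_proj = clip(-4.1478) = -1.0
Step 4: Evaluate f.
f(0.0187, -1.0) = -10.0169


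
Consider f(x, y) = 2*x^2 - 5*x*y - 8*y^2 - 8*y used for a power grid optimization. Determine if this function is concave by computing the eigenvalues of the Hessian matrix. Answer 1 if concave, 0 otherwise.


The Hessian of f(x,y) = 2*x^2 - 5*x*y - 8*y^2 - 8*y is:
H = [[4, -5], [-5, -16]]
Trace = 4 - 16 = -12
Determinant = 4*-16 - (-5)^2 = -89
Discriminant = (-12)^2 - 4*-89 = 500.0
Eigenvalues: lambda_1 = -17.1803, lambda_2 = 5.1803
The function is not concave.

0


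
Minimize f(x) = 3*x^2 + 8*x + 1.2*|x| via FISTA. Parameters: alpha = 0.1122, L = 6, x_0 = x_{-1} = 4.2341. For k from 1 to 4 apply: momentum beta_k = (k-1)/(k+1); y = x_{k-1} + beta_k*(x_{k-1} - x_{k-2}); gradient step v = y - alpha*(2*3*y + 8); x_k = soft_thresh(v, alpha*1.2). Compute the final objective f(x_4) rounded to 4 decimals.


FISTA on f(x) = 3*x^2 + 8*x + 1.2*|x|
L = 6, alpha = 0.1122
Iteration 1: beta = 0.0, y = 4.2341 + 0.0*(4.2341 - 4.2341) = 4.2341
  grad(y) = 33.4046, v = y - alpha*grad = 0.4861
  prox(v) = soft_thresh(0.4861, 0.1346) = 0.3515
Iteration 2: beta = 0.3333, y = 0.3515 + 0.3333*(0.3515 - 4.2341) = -0.9427
  grad(y) = 2.3435, v = y - alpha*grad = -1.2057
  prox(v) = soft_thresh(-1.2057, 0.1346) = -1.0711
Iteration 3: beta = 0.5, y = -1.0711 + 0.5*(-1.0711 - 0.3515) = -1.7823
  grad(y) = -2.6938, v = y - alpha*grad = -1.4801
  prox(v) = soft_thresh(-1.4801, 0.1346) = -1.3454
Iteration 4: beta = 0.6, y = -1.3454 + 0.6*(-1.3454 + 1.0711) = -1.51
  grad(y) = -1.0602, v = y - alpha*grad = -1.3911
  prox(v) = soft_thresh(-1.3911, 0.1346) = -1.2564
f(x_4) = 3*(-1.2564)^2 + 8*(-1.2564) + 1.2*|-1.2564| = -3.8079


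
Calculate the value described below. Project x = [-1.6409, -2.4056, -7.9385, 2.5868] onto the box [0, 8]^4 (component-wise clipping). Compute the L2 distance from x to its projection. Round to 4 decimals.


Project each component onto [0, 8].
clip(-1.6409) = 0.0, clip(-2.4056) = 0.0, clip(-7.9385) = 0.0, clip(2.5868) = 2.5868
Projection = [0.0, 0.0, 0.0, 2.5868]
Squared diffs: [2.6926, 5.7869, 63.0198, 0.0]
Distance = sqrt(71.4993) = 8.4557


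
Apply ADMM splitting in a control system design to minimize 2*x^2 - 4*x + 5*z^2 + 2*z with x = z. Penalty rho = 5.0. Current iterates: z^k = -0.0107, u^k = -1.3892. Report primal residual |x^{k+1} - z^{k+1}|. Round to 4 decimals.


ADMM iteration with rho = 5.0, z^k = -0.0107, u^k = -1.3892
Step 1: x-update.
Minimize 2*x^2 - 4*x + (5.0/2)*(x + 0.0107 - 1.3892)^2
FOC: (2*2 + 5.0)*x = 4 + 5.0*(-0.0107 + 1.3892)
x^{k+1} = 1.2103
Step 2: z-update.
Minimize 5*z^2 + 2*z + (5.0/2)*(1.2103 - z - 1.3892)^2
FOC: (2*5 + 5.0)*z = -2 + 5.0*(1.2103 - 1.3892)
z^{k+1} = -0.193
Step 3: u-update.
u^{k+1} = -1.3892 + 1.2103 + 0.193 = 0.0141
Step 4: Primal residual = |1.2103 + 0.193| = 1.4033


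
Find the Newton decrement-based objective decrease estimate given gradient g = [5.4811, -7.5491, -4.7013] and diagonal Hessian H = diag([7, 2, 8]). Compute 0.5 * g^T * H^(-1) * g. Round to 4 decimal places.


Step 1: H is diagonal, so H^(-1) * g = [0.783, -3.7746, -0.5877].
Step 2: g^T H^(-1) g = sum_i g_i^2 / H_ii
  = (5.4811)^2/7 + (-7.5491)^2/2 + (-4.7013)^2/8
  = 4.2918 + 28.4945 + 2.7628 = 35.549
Step 3: Objective decrease = 0.5 * g^T H^(-1) g = 17.7745


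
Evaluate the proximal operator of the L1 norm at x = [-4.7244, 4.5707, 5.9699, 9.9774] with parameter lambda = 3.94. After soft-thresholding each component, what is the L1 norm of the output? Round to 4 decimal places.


Soft-thresholding with lambda = 3.94:
prox(-4.7244) = sign(-4.7244)*max(|-4.7244| - 3.94, 0) = -0.7844
prox(4.5707) = sign(4.5707)*max(|4.5707| - 3.94, 0) = 0.6307
prox(5.9699) = sign(5.9699)*max(|5.9699| - 3.94, 0) = 2.0299
prox(9.9774) = sign(9.9774)*max(|9.9774| - 3.94, 0) = 6.0374
prox(x) = [-0.7844, 0.6307, 2.0299, 6.0374]
||prox(x)||_1 = 0.7844 + 0.6307 + 2.0299 + 6.0374 = 9.4824


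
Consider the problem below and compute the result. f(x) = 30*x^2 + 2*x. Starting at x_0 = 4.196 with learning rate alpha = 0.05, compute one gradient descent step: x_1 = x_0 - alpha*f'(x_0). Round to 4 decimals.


We compute the gradient at x_0 and apply the update.
f'(x) = 60*x + 2
f'(4.196) = 60*4.196 + 2 = 253.76
x_1 = 4.196 - 0.05*253.76 = -8.492


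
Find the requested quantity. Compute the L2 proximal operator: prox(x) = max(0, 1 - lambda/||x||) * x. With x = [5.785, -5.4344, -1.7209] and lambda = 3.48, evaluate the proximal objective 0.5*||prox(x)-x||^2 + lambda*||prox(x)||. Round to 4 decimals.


Step 1: Compute ||x||.
||x|| = 8.1216
Step 2: Compute scaling factor.
scale = max(0, 1 - 3.48/8.1216) = 0.5715
Step 3: prox(x) = [3.3062, -3.1058, -0.9835]
||prox(x)|| = 4.6416
Step 4: Proximal objective.
0.5*||prox-x||^2 = 6.0552
lambda*||prox|| = 16.1528
Total = 22.208


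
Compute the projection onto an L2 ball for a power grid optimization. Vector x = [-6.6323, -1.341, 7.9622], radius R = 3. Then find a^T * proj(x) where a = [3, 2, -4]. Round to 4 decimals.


Step 1: Compute ||x|| (intermediates to 6 decimals).
||x|| = sqrt((-6.6323)^2 + (-1.341)^2 + 7.9622^2) = 10.449034
Step 2: Project.
Since ||x|| > R, scale = R/||x|| = 3/10.449034 = 0.287108, proj(x) = scale * x
proj(x) = [-1.904186, -0.385012, 2.286011]
Step 3: Dot product.
a^T * proj(x) = 3*(-1.904186) + 2*(-0.385012) - 4*2.286011 = -15.6266


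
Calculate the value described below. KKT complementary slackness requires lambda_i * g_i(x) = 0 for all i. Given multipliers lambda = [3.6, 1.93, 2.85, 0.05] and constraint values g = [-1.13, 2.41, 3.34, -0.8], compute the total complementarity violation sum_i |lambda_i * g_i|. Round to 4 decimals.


KKT complementary slackness check:
lambda_1 * g_1 = 3.6 * -1.13 = -4.068
lambda_2 * g_2 = 1.93 * 2.41 = 4.6513
lambda_3 * g_3 = 2.85 * 3.34 = 9.519
lambda_4 * g_4 = 0.05 * -0.8 = -0.04
Total violation = 4.068 + 4.6513 + 9.519 + 0.04 = 18.2783


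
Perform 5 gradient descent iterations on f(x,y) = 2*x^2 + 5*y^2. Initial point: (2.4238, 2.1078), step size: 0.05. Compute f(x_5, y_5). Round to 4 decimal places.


Gradient descent on f(x,y) = 2*x^2 + 5*y^2.
Starting point: (2.4238, 2.1078), alpha = 0.05
Step 1: grad_x = 2*2*2.4238 = 9.6952, grad_y = 2*5*2.1078 = 21.078
  x_1 = 2.4238 - 0.05*9.6952 = 1.939
  y_1 = 2.1078 - 0.05*21.078 = 1.0539
Step 2: grad_x = 2*2*1.939 = 7.7562, grad_y = 2*5*1.0539 = 10.539
  x_2 = 1.939 - 0.05*7.7562 = 1.5512
  y_2 = 1.0539 - 0.05*10.539 = 0.527
Step 3: grad_x = 2*2*1.5512 = 6.2049, grad_y = 2*5*0.527 = 5.2695
  x_3 = 1.5512 - 0.05*6.2049 = 1.241
  y_3 = 0.527 - 0.05*5.2695 = 0.2635
Step 4: grad_x = 2*2*1.241 = 4.9639, grad_y = 2*5*0.2635 = 2.6348
  x_4 = 1.241 - 0.05*4.9639 = 0.9928
  y_4 = 0.2635 - 0.05*2.6348 = 0.1317
Step 5: grad_x = 2*2*0.9928 = 3.9712, grad_y = 2*5*0.1317 = 1.3174
  x_5 = 0.9928 - 0.05*3.9712 = 0.7942
  y_5 = 0.1317 - 0.05*1.3174 = 0.0659
f(0.7942, 0.0659) = 2*0.7942^2 + 5*0.0659^2 = 1.2833


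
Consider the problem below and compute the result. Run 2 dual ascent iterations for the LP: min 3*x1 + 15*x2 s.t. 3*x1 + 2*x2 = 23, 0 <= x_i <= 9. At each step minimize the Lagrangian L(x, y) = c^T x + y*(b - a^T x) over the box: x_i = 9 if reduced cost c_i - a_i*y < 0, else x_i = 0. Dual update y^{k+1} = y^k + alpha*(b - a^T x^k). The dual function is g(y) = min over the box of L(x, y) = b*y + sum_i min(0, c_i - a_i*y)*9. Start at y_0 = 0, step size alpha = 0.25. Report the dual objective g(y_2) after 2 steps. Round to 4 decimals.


Dual ascent for LP: min 3*x1 + 15*x2, 3*x1 + 2*x2 = 23, 0 <= x_i <= 9
Step 1: y^k = 0.0, reduced costs: (3.0, 15.0)
  x^k = (0.0, 0.0), subgradient = b - a^T x = 23.0
  y^{k+1} = 0.0 + 0.25*23.0 = 5.75
Step 2: y^k = 5.75, reduced costs: (-14.25, 3.5)
  x^k = (9.0, 0.0), subgradient = b - a^T x = -4.0
  y^{k+1} = 5.75 + 0.25*-4.0 = 4.75
Dual objective at y_2 = 4.75: reduced costs (-11.25, 5.5), box minimizer x = (9.0, 0.0)
g(y_2) = b*y + (c1 - a1*y)*x1 + (c2 - a2*y)*x2 = 23*4.75 + (-11.25)*9.0 + 5.5*0.0 = 109.25 - 101.25 + 0.0 = 8.0


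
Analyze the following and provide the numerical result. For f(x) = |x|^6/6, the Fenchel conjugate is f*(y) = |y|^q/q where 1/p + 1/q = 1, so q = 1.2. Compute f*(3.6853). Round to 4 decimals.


The conjugate exponent q satisfies 1/p + 1/q = 1.
p = 6, so q = 6/(6 - 1) = 1.2
|y|^q = 3.6853^1.2 = 4.7837
f*(3.6853) = 4.7837 / 1.2 = 3.9864


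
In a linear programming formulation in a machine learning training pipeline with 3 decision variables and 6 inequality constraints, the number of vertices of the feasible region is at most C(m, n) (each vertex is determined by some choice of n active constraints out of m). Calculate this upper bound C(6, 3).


Each vertex corresponds to some choice of n active constraints out of m, so the number of vertices is at most C(m, n) = m! / (n!(m-n)!).
m = 6, n = 3
Numerator: 6 * 5 * 4
Denominator: 3! = 6
C(6, 3) = 20


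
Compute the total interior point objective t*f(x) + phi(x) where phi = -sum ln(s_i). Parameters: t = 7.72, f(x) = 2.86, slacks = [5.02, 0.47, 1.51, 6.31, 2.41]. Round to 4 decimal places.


Step 1: Compute log-barrier.
ln values: [1.6134, -0.755, 0.4121, 1.8421, 0.8796]
phi = -(1.6134 - 0.755 + 0.4121 + 1.8421 + 0.8796) = -3.9923
Step 2: Compute augmented objective.
t*f(x) = 7.72*2.86 = 22.0792
Total = 22.0792 - 3.9923 = 18.0869


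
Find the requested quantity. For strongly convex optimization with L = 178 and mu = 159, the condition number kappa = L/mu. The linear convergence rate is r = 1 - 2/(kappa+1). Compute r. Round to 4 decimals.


Step 1: Compute the condition number.
kappa = L/mu = 178/159 = 1.1195
Step 2: Compute the convergence rate.
r = 1 - 2/(kappa + 1) = 1 - 2*mu/(L + mu) = (L - mu)/(L + mu) = 19/337 = 0.0564


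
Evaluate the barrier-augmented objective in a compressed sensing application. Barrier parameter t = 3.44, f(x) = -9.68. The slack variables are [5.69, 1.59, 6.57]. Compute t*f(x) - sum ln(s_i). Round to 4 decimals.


Step 1: Compute log-barrier.
ln values: [1.7387, 0.4637, 1.8825]
phi = -(1.7387 + 0.4637 + 1.8825) = -4.085
Step 2: Compute augmented objective.
t*f(x) = 3.44*-9.68 = -33.2992
Total = -33.2992 - 4.085 = -37.3842


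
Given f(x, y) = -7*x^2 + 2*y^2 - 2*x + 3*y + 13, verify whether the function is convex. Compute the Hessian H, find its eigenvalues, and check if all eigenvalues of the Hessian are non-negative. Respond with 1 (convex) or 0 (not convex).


The Hessian of f(x,y) = -7*x^2 + 2*y^2 - 2*x + 3*y + 13 is:
H = [[-14, 0], [0, 4]]
Trace = -14 + 4 = -10
Determinant = -14*4 - (0)^2 = -56
Discriminant = (-10)^2 - 4*-56 = 324.0
Eigenvalues: lambda_1 = -14.0, lambda_2 = 4.0
The function is not convex.

0


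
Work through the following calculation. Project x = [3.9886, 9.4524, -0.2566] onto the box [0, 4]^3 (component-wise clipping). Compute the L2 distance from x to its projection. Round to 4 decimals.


Project each component onto [0, 4].
clip(3.9886) = 3.9886, clip(9.4524) = 4.0, clip(-0.2566) = 0.0
Projection = [3.9886, 4.0, 0.0]
Squared diffs: [0.0, 29.7287, 0.0658]
Distance = sqrt(29.7945) = 5.4584


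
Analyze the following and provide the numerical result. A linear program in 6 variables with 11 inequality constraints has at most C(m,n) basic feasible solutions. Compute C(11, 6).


Each vertex corresponds to some choice of n active constraints out of m, so the number of vertices is at most C(m, n) = m! / (n!(m-n)!).
m = 11, n = 6
Numerator: 11 * 10 * 9 * 8 * 7 * 6
Denominator: 6! = 720
C(11, 6) = 462


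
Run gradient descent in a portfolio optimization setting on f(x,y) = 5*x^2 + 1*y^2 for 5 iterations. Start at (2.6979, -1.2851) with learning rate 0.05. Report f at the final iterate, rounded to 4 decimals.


Gradient descent on f(x,y) = 5*x^2 + 1*y^2.
Starting point: (2.6979, -1.2851), alpha = 0.05
Step 1: grad_x = 2*5*2.6979 = 26.979, grad_y = 2*1*-1.2851 = -2.5702
  x_1 = 2.6979 - 0.05*26.979 = 1.349
  y_1 = -1.2851 - 0.05*-2.5702 = -1.1566
Step 2: grad_x = 2*5*1.349 = 13.4895, grad_y = 2*1*-1.1566 = -2.3132
  x_2 = 1.349 - 0.05*13.4895 = 0.6745
  y_2 = -1.1566 - 0.05*-2.3132 = -1.0409
Step 3: grad_x = 2*5*0.6745 = 6.7448, grad_y = 2*1*-1.0409 = -2.0819
  x_3 = 0.6745 - 0.05*6.7448 = 0.3372
  y_3 = -1.0409 - 0.05*-2.0819 = -0.9368
Step 4: grad_x = 2*5*0.3372 = 3.3724, grad_y = 2*1*-0.9368 = -1.8737
  x_4 = 0.3372 - 0.05*3.3724 = 0.1686
  y_4 = -0.9368 - 0.05*-1.8737 = -0.8432
Step 5: grad_x = 2*5*0.1686 = 1.6862, grad_y = 2*1*-0.8432 = -1.6863
  x_5 = 0.1686 - 0.05*1.6862 = 0.0843
  y_5 = -0.8432 - 0.05*-1.6863 = -0.7588
f(0.0843, -0.7588) = 5*0.0843^2 + 1*(-0.7588)^2 = 0.6114


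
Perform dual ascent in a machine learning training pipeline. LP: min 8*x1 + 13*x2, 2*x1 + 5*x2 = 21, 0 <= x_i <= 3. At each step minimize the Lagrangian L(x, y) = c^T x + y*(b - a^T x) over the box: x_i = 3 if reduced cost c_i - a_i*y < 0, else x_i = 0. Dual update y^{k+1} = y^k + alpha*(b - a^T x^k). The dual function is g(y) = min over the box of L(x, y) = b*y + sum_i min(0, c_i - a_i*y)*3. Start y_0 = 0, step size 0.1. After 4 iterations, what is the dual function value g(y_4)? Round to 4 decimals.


Dual ascent for LP: min 8*x1 + 13*x2, 2*x1 + 5*x2 = 21, 0 <= x_i <= 3
Step 1: y^k = 0.0, reduced costs: (8.0, 13.0)
  x^k = (0.0, 0.0), subgradient = b - a^T x = 21.0
  y^{k+1} = 0.0 + 0.1*21.0 = 2.1
Step 2: y^k = 2.1, reduced costs: (3.8, 2.5)
  x^k = (0.0, 0.0), subgradient = b - a^T x = 21.0
  y^{k+1} = 2.1 + 0.1*21.0 = 4.2
Step 3: y^k = 4.2, reduced costs: (-0.4, -8.0)
  x^k = (3.0, 3.0), subgradient = b - a^T x = 0.0
  y^{k+1} = 4.2 + 0.1*0.0 = 4.2
Step 4: y^k = 4.2, reduced costs: (-0.4, -8.0)
  x^k = (3.0, 3.0), subgradient = b - a^T x = 0.0
  y^{k+1} = 4.2 + 0.1*0.0 = 4.2
Dual objective at y_4 = 4.2: reduced costs (-0.4, -8.0), box minimizer x = (3.0, 3.0)
g(y_4) = b*y + (c1 - a1*y)*x1 + (c2 - a2*y)*x2 = 21*4.2 + (-0.4)*3.0 + (-8.0)*3.0 = 88.2 - 1.2 - 24.0 = 63.0


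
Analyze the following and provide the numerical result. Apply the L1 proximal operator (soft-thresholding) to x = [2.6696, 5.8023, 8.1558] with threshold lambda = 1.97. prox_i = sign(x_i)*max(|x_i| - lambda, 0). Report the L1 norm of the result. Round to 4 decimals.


Soft-thresholding with lambda = 1.97:
prox(2.6696) = sign(2.6696)*max(|2.6696| - 1.97, 0) = 0.6996
prox(5.8023) = sign(5.8023)*max(|5.8023| - 1.97, 0) = 3.8323
prox(8.1558) = sign(8.1558)*max(|8.1558| - 1.97, 0) = 6.1858
prox(x) = [0.6996, 3.8323, 6.1858]
||prox(x)||_1 = 0.6996 + 3.8323 + 6.1858 = 10.7177


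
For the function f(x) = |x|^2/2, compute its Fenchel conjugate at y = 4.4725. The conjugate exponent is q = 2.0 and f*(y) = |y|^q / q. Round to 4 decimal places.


The conjugate exponent q satisfies 1/p + 1/q = 1.
p = 2, so q = 2/(2 - 1) = 2.0
|y|^q = 4.4725^2.0 = 20.0033
f*(4.4725) = 20.0033 / 2.0 = 10.0016


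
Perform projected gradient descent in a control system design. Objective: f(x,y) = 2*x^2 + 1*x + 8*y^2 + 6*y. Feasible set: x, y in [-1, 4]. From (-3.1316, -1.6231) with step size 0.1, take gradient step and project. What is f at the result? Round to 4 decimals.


Step 1: Compute gradient at (-3.1316, -1.6231).
grad_x = 2*2*-3.1316 + 1 = -11.5264
grad_y = 2*8*-1.6231 + 6 = -19.9696
Step 2: Gradient step.
x_raw = -3.1316 - 0.1*-11.5264 = -1.979
y_raw = -1.6231 - 0.1*-19.9696 = 0.3739
Step 3: Project onto [-1, 4].
x_proj = clip(-1.979) = -1.0
y_proj = clip(0.3739) = 0.3739
Step 4: Evaluate f.
f(-1.0, 0.3739) = 4.3613


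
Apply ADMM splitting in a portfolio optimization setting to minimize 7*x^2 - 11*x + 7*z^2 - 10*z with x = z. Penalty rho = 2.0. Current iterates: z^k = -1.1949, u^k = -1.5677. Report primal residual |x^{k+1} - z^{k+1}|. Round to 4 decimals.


ADMM iteration with rho = 2.0, z^k = -1.1949, u^k = -1.5677
Step 1: x-update.
Minimize 7*x^2 - 11*x + (2.0/2)*(x + 1.1949 - 1.5677)^2
FOC: (2*7 + 2.0)*x = 11 + 2.0*(-1.1949 + 1.5677)
x^{k+1} = 0.7341
Step 2: z-update.
Minimize 7*z^2 - 10*z + (2.0/2)*(0.7341 - z - 1.5677)^2
FOC: (2*7 + 2.0)*z = 10 + 2.0*(0.7341 - 1.5677)
z^{k+1} = 0.5208
Step 3: u-update.
u^{k+1} = -1.5677 + 0.7341 - 0.5208 = -1.3544
Step 4: Primal residual = |0.7341 - 0.5208| = 0.2133


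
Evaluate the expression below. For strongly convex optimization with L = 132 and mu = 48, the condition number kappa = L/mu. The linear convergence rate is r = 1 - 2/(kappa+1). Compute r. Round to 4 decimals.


Step 1: Compute the condition number.
kappa = L/mu = 132/48 = 2.75
Step 2: Compute the convergence rate.
r = 1 - 2/(kappa + 1) = 1 - 2*mu/(L + mu) = (L - mu)/(L + mu) = 84/180 = 0.4667


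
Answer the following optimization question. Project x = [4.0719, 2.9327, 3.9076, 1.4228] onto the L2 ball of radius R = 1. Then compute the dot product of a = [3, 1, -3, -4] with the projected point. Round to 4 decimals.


Step 1: Compute ||x|| (intermediates to 6 decimals).
||x|| = sqrt(4.0719^2 + 2.9327^2 + 3.9076^2 + 1.4228^2) = 6.517269
Step 2: Project.
Since ||x|| > R, scale = R/||x|| = 1/6.517269 = 0.153439, proj(x) = scale * x
proj(x) = [0.624788, 0.449991, 0.599578, 0.218313]
Step 3: Dot product.
a^T * proj(x) = 3*0.624788 + 1*0.449991 - 3*0.599578 - 4*0.218313 = -0.3476


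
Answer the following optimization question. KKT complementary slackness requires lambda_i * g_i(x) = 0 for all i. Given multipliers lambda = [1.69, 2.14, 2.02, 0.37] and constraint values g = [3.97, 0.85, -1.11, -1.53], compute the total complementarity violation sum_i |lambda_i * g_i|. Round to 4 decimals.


KKT complementary slackness check:
lambda_1 * g_1 = 1.69 * 3.97 = 6.7093
lambda_2 * g_2 = 2.14 * 0.85 = 1.819
lambda_3 * g_3 = 2.02 * -1.11 = -2.2422
lambda_4 * g_4 = 0.37 * -1.53 = -0.5661
Total violation = 6.7093 + 1.819 + 2.2422 + 0.5661 = 11.3366


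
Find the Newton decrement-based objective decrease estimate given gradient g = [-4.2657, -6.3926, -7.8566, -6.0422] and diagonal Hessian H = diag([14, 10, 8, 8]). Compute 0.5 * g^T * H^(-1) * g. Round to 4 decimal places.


Step 1: H is diagonal, so H^(-1) * g = [-0.3047, -0.6393, -0.9821, -0.7553].
Step 2: g^T H^(-1) g = sum_i g_i^2 / H_ii
  = (-4.2657)^2/14 + (-6.3926)^2/10 + (-7.8566)^2/8 + (-6.0422)^2/8
  = 1.2997 + 4.0865 + 7.7158 + 4.5635 = 17.6656
Step 3: Objective decrease = 0.5 * g^T H^(-1) g = 8.8328
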